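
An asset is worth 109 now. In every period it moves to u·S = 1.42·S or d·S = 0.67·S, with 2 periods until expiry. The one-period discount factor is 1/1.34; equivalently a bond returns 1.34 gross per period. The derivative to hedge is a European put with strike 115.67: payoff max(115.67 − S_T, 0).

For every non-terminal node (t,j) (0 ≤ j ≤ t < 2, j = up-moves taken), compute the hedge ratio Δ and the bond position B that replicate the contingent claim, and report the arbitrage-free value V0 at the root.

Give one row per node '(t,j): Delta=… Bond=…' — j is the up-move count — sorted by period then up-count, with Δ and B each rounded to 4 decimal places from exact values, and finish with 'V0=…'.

(0,0): Delta=-0.1509 Bond=18.1441
(1,0): Delta=-1.0000 Bond=86.3209
(1,1): Delta=-0.1031 Bond=16.9092
V0=1.6931

Under the risk-neutral measure, an up-move has probability p* = (R−d)/(u−d) = 0.8933 and values discount at R = 1.34.
At expiry t=2: V(2,0)=66.7399, V(2,1)=11.9674, V(2,2)=0.0000
Node (1,0) S=73.0300: V=(p*·11.9674+(1−p*)·66.7399)/1.34=13.2909; Δ=(11.9674−66.7399)/(103.7026−48.9301)=-1.0000; B=V−Δ·S=86.3209
Node (1,1) S=154.7800: V=(p*·0.0000+(1−p*)·11.9674)/1.34=0.9526; Δ=(0.0000−11.9674)/(219.7876−103.7026)=-0.1031; B=V−Δ·S=16.9092
Node (0,0) S=109.0000: V=(p*·0.9526+(1−p*)·13.2909)/1.34=1.6931; Δ=(0.9526−13.2909)/(154.7800−73.0300)=-0.1509; B=V−Δ·S=18.1441
Root portfolio cost Δ·109+B reproduces V0=1.6931.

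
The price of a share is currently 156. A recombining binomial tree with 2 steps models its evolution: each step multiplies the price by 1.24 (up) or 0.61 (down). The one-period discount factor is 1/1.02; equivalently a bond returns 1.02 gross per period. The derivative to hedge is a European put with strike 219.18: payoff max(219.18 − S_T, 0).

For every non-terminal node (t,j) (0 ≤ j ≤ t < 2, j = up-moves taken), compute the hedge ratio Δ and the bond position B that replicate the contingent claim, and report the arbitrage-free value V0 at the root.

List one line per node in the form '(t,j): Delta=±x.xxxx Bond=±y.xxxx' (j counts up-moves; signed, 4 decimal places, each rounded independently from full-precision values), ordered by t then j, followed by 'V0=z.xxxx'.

(0,0): Delta=-0.8657 Bond=198.1404
(1,0): Delta=-1.0000 Bond=214.8824
(1,1): Delta=-0.8303 Bond=195.2462
V0=63.0898

Risk-neutral probability p* = (R−d)/(u−d) = (1.02−0.61)/(1.24−0.61) = 0.6508.
Payoff layer (t=2): V(2,0)=161.1324, V(2,1)=101.1816, V(2,2)=0.0000
(1,0): S=95.1600. Δ = (V_up−V_dn)/(S_up−S_dn) = (101.1816−161.1324)/(117.9984−58.0476) = -1.0000. V = [p*·101.1816 + (1−p*)·161.1324]/1.02 = 119.7224. B = V − Δ·S = 214.8824.
(1,1): S=193.4400. Δ = (V_up−V_dn)/(S_up−S_dn) = (0.0000−101.1816)/(239.8656−117.9984) = -0.8303. V = [p*·0.0000 + (1−p*)·101.1816]/1.02 = 34.6404. B = V − Δ·S = 195.2462.
(0,0): S=156.0000. Δ = (V_up−V_dn)/(S_up−S_dn) = (34.6404−119.7224)/(193.4400−95.1600) = -0.8657. V = [p*·34.6404 + (1−p*)·119.7224]/1.02 = 63.0898. B = V − Δ·S = 198.1404.
Root portfolio cost Δ·156+B reproduces V0=63.0898.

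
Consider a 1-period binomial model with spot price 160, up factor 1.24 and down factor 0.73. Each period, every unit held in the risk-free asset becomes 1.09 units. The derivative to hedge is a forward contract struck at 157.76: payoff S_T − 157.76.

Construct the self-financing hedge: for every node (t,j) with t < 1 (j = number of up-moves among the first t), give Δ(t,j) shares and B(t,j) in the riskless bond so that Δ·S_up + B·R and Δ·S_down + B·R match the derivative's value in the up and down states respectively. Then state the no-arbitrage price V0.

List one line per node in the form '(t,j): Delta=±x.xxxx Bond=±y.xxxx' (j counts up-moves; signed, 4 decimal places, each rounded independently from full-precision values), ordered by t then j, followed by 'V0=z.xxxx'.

Risk-neutral probability p* = (R−d)/(u−d) = (1.09−0.73)/(1.24−0.73) = 0.7059.
Payoff layer (t=1): V(1,0)=-40.9600, V(1,1)=40.6400
(0,0): S=160.0000. Δ = (V_up−V_dn)/(S_up−S_dn) = (40.6400−-40.9600)/(198.4000−116.8000) = 1.0000. V = [p*·40.6400 + (1−p*)·-40.9600]/1.09 = 15.2661. B = V − Δ·S = -144.7339.
Root portfolio cost Δ·160+B reproduces V0=15.2661.

(0,0): Delta=1.0000 Bond=-144.7339
V0=15.2661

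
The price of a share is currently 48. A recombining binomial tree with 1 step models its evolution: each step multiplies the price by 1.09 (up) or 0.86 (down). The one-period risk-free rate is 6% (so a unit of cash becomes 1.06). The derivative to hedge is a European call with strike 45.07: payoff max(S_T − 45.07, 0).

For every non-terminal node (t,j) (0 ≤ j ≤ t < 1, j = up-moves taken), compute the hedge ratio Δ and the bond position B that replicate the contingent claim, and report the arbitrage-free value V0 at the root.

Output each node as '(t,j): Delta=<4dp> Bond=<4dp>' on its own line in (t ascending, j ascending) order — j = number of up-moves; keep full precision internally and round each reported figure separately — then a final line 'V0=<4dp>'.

(0,0): Delta=0.6567 Bond=-25.5742
V0=5.9475

Since d<R<u, set p* = (R−d)/(u−d) = 0.8696; price each node as the discounted p*-expectation of its children.
Terminal payoffs: V(1,0)=0.0000, V(1,1)=7.2500
  t=0,j=0: stock 48.0000 → up 52.3200 (V=7.2500), down 41.2800 (V=0.0000). Price 5.9475; hedge Δ=0.6567, bond B=-25.5742.
The time-0 hedge costs 5.9475, which is the no-arbitrage price.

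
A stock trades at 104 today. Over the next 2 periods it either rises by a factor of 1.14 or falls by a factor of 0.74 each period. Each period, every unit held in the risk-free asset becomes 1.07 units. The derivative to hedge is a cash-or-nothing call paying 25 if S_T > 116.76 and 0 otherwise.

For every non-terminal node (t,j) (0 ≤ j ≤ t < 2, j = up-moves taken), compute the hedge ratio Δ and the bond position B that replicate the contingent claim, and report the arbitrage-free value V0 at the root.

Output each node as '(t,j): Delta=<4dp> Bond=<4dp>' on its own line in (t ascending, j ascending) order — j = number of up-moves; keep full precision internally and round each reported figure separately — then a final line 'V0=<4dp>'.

(0,0): Delta=0.4634 Bond=-33.3271
(1,0): Delta=0.0000 Bond=0.0000
(1,1): Delta=0.5272 Bond=-43.2243
V0=14.8621

No-arbitrage ⇒ martingale measure with p* = (R−d)/(u−d) = 0.8250.
At expiry t=2: V(2,0)=0.0000, V(2,1)=0.0000, V(2,2)=25.0000
(1,0): S=76.9600. Δ = (V_up−V_dn)/(S_up−S_dn) = (0.0000−0.0000)/(87.7344−56.9504) = 0.0000. V = [p*·0.0000 + (1−p*)·0.0000]/1.07 = 0.0000. B = V − Δ·S = 0.0000.
(1,1): S=118.5600. Δ = (V_up−V_dn)/(S_up−S_dn) = (25.0000−0.0000)/(135.1584−87.7344) = 0.5272. V = [p*·25.0000 + (1−p*)·0.0000]/1.07 = 19.2757. B = V − Δ·S = -43.2243.
(0,0): S=104.0000. Δ = (V_up−V_dn)/(S_up−S_dn) = (19.2757−0.0000)/(118.5600−76.9600) = 0.4634. V = [p*·19.2757 + (1−p*)·0.0000]/1.07 = 14.8621. B = V − Δ·S = -33.3271.
Root portfolio cost Δ·104+B reproduces V0=14.8621.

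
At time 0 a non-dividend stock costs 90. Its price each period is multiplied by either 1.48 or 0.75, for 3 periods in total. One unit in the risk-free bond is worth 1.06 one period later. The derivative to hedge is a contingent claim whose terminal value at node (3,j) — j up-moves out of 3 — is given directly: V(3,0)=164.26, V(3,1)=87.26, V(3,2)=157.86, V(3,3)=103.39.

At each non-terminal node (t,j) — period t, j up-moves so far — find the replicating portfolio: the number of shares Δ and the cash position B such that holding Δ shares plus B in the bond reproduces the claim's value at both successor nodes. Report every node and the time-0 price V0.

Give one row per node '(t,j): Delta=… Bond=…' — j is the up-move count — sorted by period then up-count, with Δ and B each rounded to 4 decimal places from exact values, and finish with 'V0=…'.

No-arbitrage ⇒ martingale measure with p* = (R−d)/(u−d) = 0.4247.
At expiry t=3: V(3,0)=164.2600, V(3,1)=87.2600, V(3,2)=157.8600, V(3,3)=103.3900
Node (2,0) S=50.6250: V=(p*·87.2600+(1−p*)·164.2600)/1.06=124.1145; Δ=(87.2600−164.2600)/(74.9250−37.9688)=-2.0835; B=V−Δ·S=229.5940
Node (2,1) S=99.9000: V=(p*·157.8600+(1−p*)·87.2600)/1.06=110.6045; Δ=(157.8600−87.2600)/(147.8520−74.9250)=0.9681; B=V−Δ·S=13.8922
Node (2,2) S=197.1360: V=(p*·103.3900+(1−p*)·157.8600)/1.06=127.1027; Δ=(103.3900−157.8600)/(291.7613−147.8520)=-0.3785; B=V−Δ·S=201.7192
Node (1,0) S=67.5000: V=(p*·110.6045+(1−p*)·124.1145)/1.06=111.6768; Δ=(110.6045−124.1145)/(99.9000−50.6250)=-0.2742; B=V−Δ·S=130.1836
Node (1,1) S=133.2000: V=(p*·127.1027+(1−p*)·110.6045)/1.06=110.9534; Δ=(127.1027−110.6045)/(197.1360−99.9000)=0.1697; B=V−Δ·S=88.3532
Node (0,0) S=90.0000: V=(p*·110.9534+(1−p*)·111.6768)/1.06=105.0657; Δ=(110.9534−111.6768)/(133.2000−67.5000)=-0.0110; B=V−Δ·S=106.0566
Self-financing check: at every node Δ·S+B equals the discounted successor values.

(0,0): Delta=-0.0110 Bond=106.0566
(1,0): Delta=-0.2742 Bond=130.1836
(1,1): Delta=0.1697 Bond=88.3532
(2,0): Delta=-2.0835 Bond=229.5940
(2,1): Delta=0.9681 Bond=13.8922
(2,2): Delta=-0.3785 Bond=201.7192
V0=105.0657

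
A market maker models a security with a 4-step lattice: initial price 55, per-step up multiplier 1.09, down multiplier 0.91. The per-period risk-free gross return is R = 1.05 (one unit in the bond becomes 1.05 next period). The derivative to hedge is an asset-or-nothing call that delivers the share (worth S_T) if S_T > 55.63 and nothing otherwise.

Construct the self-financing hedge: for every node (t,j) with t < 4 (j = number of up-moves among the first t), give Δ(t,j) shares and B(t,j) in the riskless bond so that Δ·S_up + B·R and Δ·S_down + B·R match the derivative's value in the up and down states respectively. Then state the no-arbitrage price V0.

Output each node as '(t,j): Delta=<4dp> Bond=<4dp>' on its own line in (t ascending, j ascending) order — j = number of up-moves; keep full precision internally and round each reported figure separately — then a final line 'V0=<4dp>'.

(0,0): Delta=2.8072 Bond=-108.7214
(1,0): Delta=3.9477 Bond=-171.2362
(1,1): Delta=2.5352 Bond=-97.8493
(2,0): Delta=0.0000 Bond=0.0000
(2,1): Delta=4.8893 Bond=-231.1689
(2,2): Delta=1.9737 Bond=-66.0483
(3,0): Delta=0.0000 Bond=0.0000
(3,1): Delta=0.0000 Bond=0.0000
(3,2): Delta=6.0556 Bond=-312.0780
(3,3): Delta=1.0000 Bond=0.0000
V0=45.6759

Risk-neutral probability p* = (R−d)/(u−d) = (1.05−0.91)/(1.09−0.91) = 0.7778.
Terminal payoffs: V(4,0)=0.0000, V(4,1)=0.0000, V(4,2)=0.0000, V(4,3)=64.8162, V(4,4)=77.6370
(3,0): S=41.4464. Δ = (V_up−V_dn)/(S_up−S_dn) = (0.0000−0.0000)/(45.1766−37.7162) = 0.0000. V = [p*·0.0000 + (1−p*)·0.0000]/1.05 = 0.0000. B = V − Δ·S = 0.0000.
(3,1): S=49.6446. Δ = (V_up−V_dn)/(S_up−S_dn) = (0.0000−0.0000)/(54.1126−45.1766) = 0.0000. V = [p*·0.0000 + (1−p*)·0.0000]/1.05 = 0.0000. B = V − Δ·S = 0.0000.
(3,2): S=59.4644. Δ = (V_up−V_dn)/(S_up−S_dn) = (64.8162−0.0000)/(64.8162−54.1126) = 6.0556. V = [p*·64.8162 + (1−p*)·0.0000]/1.05 = 48.0120. B = V − Δ·S = -312.0780.
(3,3): S=71.2266. Δ = (V_up−V_dn)/(S_up−S_dn) = (77.6370−64.8162)/(77.6370−64.8162) = 1.0000. V = [p*·77.6370 + (1−p*)·64.8162]/1.05 = 71.2266. B = V − Δ·S = 0.0000.
(2,0): S=45.5455. Δ = (V_up−V_dn)/(S_up−S_dn) = (0.0000−0.0000)/(49.6446−41.4464) = 0.0000. V = [p*·0.0000 + (1−p*)·0.0000]/1.05 = 0.0000. B = V − Δ·S = 0.0000.
(2,1): S=54.5545. Δ = (V_up−V_dn)/(S_up−S_dn) = (48.0120−0.0000)/(59.4644−49.6446) = 4.8893. V = [p*·48.0120 + (1−p*)·0.0000]/1.05 = 35.5644. B = V − Δ·S = -231.1689.
(2,2): S=65.3455. Δ = (V_up−V_dn)/(S_up−S_dn) = (71.2266−48.0120)/(71.2266−59.4644) = 1.9737. V = [p*·71.2266 + (1−p*)·48.0120]/1.05 = 62.9217. B = V − Δ·S = -66.0483.
(1,0): S=50.0500. Δ = (V_up−V_dn)/(S_up−S_dn) = (35.5644−0.0000)/(54.5545−45.5455) = 3.9477. V = [p*·35.5644 + (1−p*)·0.0000]/1.05 = 26.3440. B = V − Δ·S = -171.2362.
(1,1): S=59.9500. Δ = (V_up−V_dn)/(S_up−S_dn) = (62.9217−35.5644)/(65.3455−54.5545) = 2.5352. V = [p*·62.9217 + (1−p*)·35.5644]/1.05 = 54.1355. B = V − Δ·S = -97.8493.
(0,0): S=55.0000. Δ = (V_up−V_dn)/(S_up−S_dn) = (54.1355−26.3440)/(59.9500−50.0500) = 2.8072. V = [p*·54.1355 + (1−p*)·26.3440]/1.05 = 45.6759. B = V − Δ·S = -108.7214.
Self-financing check: at every node Δ·S+B equals the discounted successor values.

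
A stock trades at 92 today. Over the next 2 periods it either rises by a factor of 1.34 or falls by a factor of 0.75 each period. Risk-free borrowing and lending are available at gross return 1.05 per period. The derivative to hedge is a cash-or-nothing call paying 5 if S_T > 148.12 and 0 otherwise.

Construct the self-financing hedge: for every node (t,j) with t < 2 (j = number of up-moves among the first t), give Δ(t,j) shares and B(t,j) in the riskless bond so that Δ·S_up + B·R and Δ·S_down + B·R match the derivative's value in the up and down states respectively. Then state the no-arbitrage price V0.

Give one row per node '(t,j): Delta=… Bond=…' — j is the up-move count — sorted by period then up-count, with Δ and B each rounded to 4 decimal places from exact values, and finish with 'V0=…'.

Risk-neutral probability p* = (R−d)/(u−d) = (1.05−0.75)/(1.34−0.75) = 0.5085.
Payoff layer (t=2): V(2,0)=0.0000, V(2,1)=0.0000, V(2,2)=5.0000
Node (1,0) S=69.0000: V=(p*·0.0000+(1−p*)·0.0000)/1.05=0.0000; Δ=(0.0000−0.0000)/(92.4600−51.7500)=0.0000; B=V−Δ·S=0.0000
Node (1,1) S=123.2800: V=(p*·5.0000+(1−p*)·0.0000)/1.05=2.4213; Δ=(5.0000−0.0000)/(165.1952−92.4600)=0.0687; B=V−Δ·S=-6.0533
Node (0,0) S=92.0000: V=(p*·2.4213+(1−p*)·0.0000)/1.05=1.1725; Δ=(2.4213−0.0000)/(123.2800−69.0000)=0.0446; B=V−Δ·S=-2.9314
Each (Δ,B) replicates both successor values, so the strategy is self-financing and V0 is arbitrage-free.

(0,0): Delta=0.0446 Bond=-2.9314
(1,0): Delta=0.0000 Bond=0.0000
(1,1): Delta=0.0687 Bond=-6.0533
V0=1.1725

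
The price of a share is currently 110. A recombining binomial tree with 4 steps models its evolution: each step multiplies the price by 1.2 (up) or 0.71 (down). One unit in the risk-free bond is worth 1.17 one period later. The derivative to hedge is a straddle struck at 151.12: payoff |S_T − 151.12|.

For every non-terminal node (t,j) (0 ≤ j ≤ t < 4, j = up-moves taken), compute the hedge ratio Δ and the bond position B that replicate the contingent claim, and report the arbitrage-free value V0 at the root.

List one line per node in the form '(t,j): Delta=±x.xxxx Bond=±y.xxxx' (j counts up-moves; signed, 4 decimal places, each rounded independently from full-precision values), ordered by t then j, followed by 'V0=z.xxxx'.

(0,0): Delta=0.4754 Bond=-17.8442
(1,0): Delta=-1.0000 Bond=94.3549
(1,1): Delta=0.5324 Bond=-28.3929
(2,0): Delta=-1.0000 Bond=110.3952
(2,1): Delta=-1.0000 Bond=110.3952
(2,2): Delta=0.5915 Bond=-42.5858
(3,0): Delta=-1.0000 Bond=129.1624
(3,1): Delta=-1.0000 Bond=129.1624
(3,2): Delta=-1.0000 Bond=129.1624
(3,3): Delta=0.6529 Bond=-61.4986
V0=34.4552

Since d<R<u, set p* = (R−d)/(u−d) = 0.9388; price each node as the discounted p*-expectation of its children.
Terminal values V(4,·): V(4,0)=123.1672, V(4,1)=103.8757, V(4,2)=71.2706, V(4,3)=16.1632, V(4,4)=76.9760
Node (3,0) S=39.3702: V=(p*·103.8757+(1−p*)·123.1672)/1.17=89.7922; Δ=(103.8757−123.1672)/(47.2443−27.9528)=-1.0000; B=V−Δ·S=129.1624
Node (3,1) S=66.5412: V=(p*·71.2706+(1−p*)·103.8757)/1.17=62.6212; Δ=(71.2706−103.8757)/(79.8494−47.2443)=-1.0000; B=V−Δ·S=129.1624
Node (3,2) S=112.4640: V=(p*·16.1632+(1−p*)·71.2706)/1.17=16.6984; Δ=(16.1632−71.2706)/(134.9568−79.8494)=-1.0000; B=V−Δ·S=129.1624
Node (3,3) S=190.0800: V=(p*·76.9760+(1−p*)·16.1632)/1.17=62.6092; Δ=(76.9760−16.1632)/(228.0960−134.9568)=0.6529; B=V−Δ·S=-61.4986
Node (2,0) S=55.4510: V=(p*·62.6212+(1−p*)·89.7922)/1.17=54.9442; Δ=(62.6212−89.7922)/(66.5412−39.3702)=-1.0000; B=V−Δ·S=110.3952
Node (2,1) S=93.7200: V=(p*·16.6984+(1−p*)·62.6212)/1.17=16.6752; Δ=(16.6984−62.6212)/(112.4640−66.5412)=-1.0000; B=V−Δ·S=110.3952
Node (2,2) S=158.4000: V=(p*·62.6092+(1−p*)·16.6984)/1.17=51.1097; Δ=(62.6092−16.6984)/(190.0800−112.4640)=0.5915; B=V−Δ·S=-42.5858
Node (1,0) S=78.1000: V=(p*·16.6752+(1−p*)·54.9442)/1.17=16.2549; Δ=(16.6752−54.9442)/(93.7200−55.4510)=-1.0000; B=V−Δ·S=94.3549
Node (1,1) S=132.0000: V=(p*·51.1097+(1−p*)·16.6752)/1.17=41.8816; Δ=(51.1097−16.6752)/(158.4000−93.7200)=0.5324; B=V−Δ·S=-28.3929
Node (0,0) S=110.0000: V=(p*·41.8816+(1−p*)·16.2549)/1.17=34.4552; Δ=(41.8816−16.2549)/(132.0000−78.1000)=0.4754; B=V−Δ·S=-17.8442
Check: Δ(0,0)·S0 + B(0,0) = 34.4552 = V0.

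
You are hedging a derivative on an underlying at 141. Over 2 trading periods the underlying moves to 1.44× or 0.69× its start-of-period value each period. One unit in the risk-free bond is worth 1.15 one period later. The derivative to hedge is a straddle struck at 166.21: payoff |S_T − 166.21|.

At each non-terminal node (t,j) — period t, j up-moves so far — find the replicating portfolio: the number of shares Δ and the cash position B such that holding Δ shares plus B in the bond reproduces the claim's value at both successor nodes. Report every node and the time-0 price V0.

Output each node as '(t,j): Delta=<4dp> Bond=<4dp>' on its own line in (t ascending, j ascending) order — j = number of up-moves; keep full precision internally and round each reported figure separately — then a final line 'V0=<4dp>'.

(0,0): Delta=0.2726 Bond=18.0156
(1,0): Delta=-1.0000 Bond=144.5304
(1,1): Delta=0.6570 Bond=-57.3377
V0=56.4540

No-arbitrage ⇒ martingale measure with p* = (R−d)/(u−d) = 0.6133.
At expiry t=2: V(2,0)=99.0799, V(2,1)=26.1124, V(2,2)=126.1676
  t=1,j=0: stock 97.2900 → up 140.0976 (V=26.1124), down 67.1301 (V=99.0799). Price 47.2404; hedge Δ=-1.0000, bond B=144.5304.
  t=1,j=1: stock 203.0400 → up 292.3776 (V=126.1676), down 140.0976 (V=26.1124). Price 76.0692; hedge Δ=0.6570, bond B=-57.3377.
  t=0,j=0: stock 141.0000 → up 203.0400 (V=76.0692), down 97.2900 (V=47.2404). Price 56.4540; hedge Δ=0.2726, bond B=18.0156.
Check: Δ(0,0)·S0 + B(0,0) = 56.4540 = V0.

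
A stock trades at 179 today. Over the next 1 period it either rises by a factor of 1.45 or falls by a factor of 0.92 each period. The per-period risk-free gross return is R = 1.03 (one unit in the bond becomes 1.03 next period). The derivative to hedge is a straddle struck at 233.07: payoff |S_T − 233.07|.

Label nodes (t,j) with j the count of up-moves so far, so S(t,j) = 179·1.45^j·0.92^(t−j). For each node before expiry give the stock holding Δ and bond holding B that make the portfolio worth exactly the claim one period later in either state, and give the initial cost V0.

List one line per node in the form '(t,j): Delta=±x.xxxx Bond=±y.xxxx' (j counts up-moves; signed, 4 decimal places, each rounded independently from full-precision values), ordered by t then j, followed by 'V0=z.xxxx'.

(0,0): Delta=-0.4418 Bond=137.0286
V0=57.9531

The replicating-portfolio and risk-neutral prices coincide; use p* = (1.03−0.92)/(1.45−0.92) = 0.2075 for the latter.
Terminal values V(1,·): V(1,0)=68.3900, V(1,1)=26.4800
  t=0,j=0: stock 179.0000 → up 259.5500 (V=26.4800), down 164.6800 (V=68.3900). Price 57.9531; hedge Δ=-0.4418, bond B=137.0286.
Check: Δ(0,0)·S0 + B(0,0) = 57.9531 = V0.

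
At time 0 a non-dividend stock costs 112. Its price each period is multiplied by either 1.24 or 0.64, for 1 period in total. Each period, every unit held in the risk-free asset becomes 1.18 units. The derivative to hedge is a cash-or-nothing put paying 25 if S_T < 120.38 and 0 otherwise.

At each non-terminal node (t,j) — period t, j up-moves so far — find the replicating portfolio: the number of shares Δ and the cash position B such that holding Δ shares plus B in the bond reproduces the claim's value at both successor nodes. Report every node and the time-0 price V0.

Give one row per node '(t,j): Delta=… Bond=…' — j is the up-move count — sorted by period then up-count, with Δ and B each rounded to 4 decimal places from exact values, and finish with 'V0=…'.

Under the risk-neutral measure, an up-move has probability p* = (R−d)/(u−d) = 0.9000 and values discount at R = 1.18.
Terminal payoffs: V(1,0)=25.0000, V(1,1)=0.0000
Node (0,0) S=112.0000: V=(p*·0.0000+(1−p*)·25.0000)/1.18=2.1186; Δ=(0.0000−25.0000)/(138.8800−71.6800)=-0.3720; B=V−Δ·S=43.7853
The time-0 hedge costs 2.1186, which is the no-arbitrage price.

(0,0): Delta=-0.3720 Bond=43.7853
V0=2.1186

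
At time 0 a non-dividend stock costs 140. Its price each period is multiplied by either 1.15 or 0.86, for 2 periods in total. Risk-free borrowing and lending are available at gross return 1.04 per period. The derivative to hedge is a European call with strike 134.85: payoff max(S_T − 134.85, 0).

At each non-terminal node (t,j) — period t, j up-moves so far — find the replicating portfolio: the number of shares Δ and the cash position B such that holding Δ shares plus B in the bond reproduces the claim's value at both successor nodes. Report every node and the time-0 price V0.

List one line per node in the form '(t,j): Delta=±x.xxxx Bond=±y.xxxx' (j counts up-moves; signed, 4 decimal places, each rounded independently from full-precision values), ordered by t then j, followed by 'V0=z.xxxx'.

No-arbitrage ⇒ martingale measure with p* = (R−d)/(u−d) = 0.6207.
Payoff layer (t=2): V(2,0)=0.0000, V(2,1)=3.6100, V(2,2)=50.3000
(1,0): S=120.4000. Δ = (V_up−V_dn)/(S_up−S_dn) = (3.6100−0.0000)/(138.4600−103.5440) = 0.1034. V = [p*·3.6100 + (1−p*)·0.0000]/1.04 = 2.1545. B = V − Δ·S = -10.2938.
(1,1): S=161.0000. Δ = (V_up−V_dn)/(S_up−S_dn) = (50.3000−3.6100)/(185.1500−138.4600) = 1.0000. V = [p*·50.3000 + (1−p*)·3.6100]/1.04 = 31.3365. B = V − Δ·S = -129.6635.
(0,0): S=140.0000. Δ = (V_up−V_dn)/(S_up−S_dn) = (31.3365−2.1545)/(161.0000−120.4000) = 0.7188. V = [p*·31.3365 + (1−p*)·2.1545]/1.04 = 19.4880. B = V − Δ·S = -81.1397.
The time-0 hedge costs 19.4880, which is the no-arbitrage price.

(0,0): Delta=0.7188 Bond=-81.1397
(1,0): Delta=0.1034 Bond=-10.2938
(1,1): Delta=1.0000 Bond=-129.6635
V0=19.4880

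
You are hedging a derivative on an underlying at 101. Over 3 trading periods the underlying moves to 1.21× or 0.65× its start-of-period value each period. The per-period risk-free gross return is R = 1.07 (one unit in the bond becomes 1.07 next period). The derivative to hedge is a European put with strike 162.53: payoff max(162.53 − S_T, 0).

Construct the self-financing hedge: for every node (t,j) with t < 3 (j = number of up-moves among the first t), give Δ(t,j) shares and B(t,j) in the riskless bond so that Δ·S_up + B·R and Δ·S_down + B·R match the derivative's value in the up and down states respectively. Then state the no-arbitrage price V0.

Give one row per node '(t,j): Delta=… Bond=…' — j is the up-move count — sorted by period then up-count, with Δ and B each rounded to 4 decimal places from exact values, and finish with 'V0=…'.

Under the risk-neutral measure, an up-move has probability p* = (R−d)/(u−d) = 0.7500 and values discount at R = 1.07.
At expiry t=3: V(3,0)=134.7929, V(3,1)=110.8963, V(3,2)=66.4118, V(3,3)=0.0000
Node (2,0) S=42.6725: V=(p*·110.8963+(1−p*)·134.7929)/1.07=109.2247; Δ=(110.8963−134.7929)/(51.6337−27.7371)=-1.0000; B=V−Δ·S=151.8972
Node (2,1) S=79.4365: V=(p*·66.4118+(1−p*)·110.8963)/1.07=72.4607; Δ=(66.4118−110.8963)/(96.1182−51.6337)=-1.0000; B=V−Δ·S=151.8972
Node (2,2) S=147.8741: V=(p*·0.0000+(1−p*)·66.4118)/1.07=15.5168; Δ=(0.0000−66.4118)/(178.9277−96.1182)=-0.8020; B=V−Δ·S=134.1093
Node (1,0) S=65.6500: V=(p*·72.4607+(1−p*)·109.2247)/1.07=76.3100; Δ=(72.4607−109.2247)/(79.4365−42.6725)=-1.0000; B=V−Δ·S=141.9600
Node (1,1) S=122.2100: V=(p*·15.5168+(1−p*)·72.4607)/1.07=27.8063; Δ=(15.5168−72.4607)/(147.8741−79.4365)=-0.8321; B=V−Δ·S=129.4919
Node (0,0) S=101.0000: V=(p*·27.8063+(1−p*)·76.3100)/1.07=37.3198; Δ=(27.8063−76.3100)/(122.2100−65.6500)=-0.8576; B=V−Δ·S=123.9336
Self-financing check: at every node Δ·S+B equals the discounted successor values.

(0,0): Delta=-0.8576 Bond=123.9336
(1,0): Delta=-1.0000 Bond=141.9600
(1,1): Delta=-0.8321 Bond=129.4919
(2,0): Delta=-1.0000 Bond=151.8972
(2,1): Delta=-1.0000 Bond=151.8972
(2,2): Delta=-0.8020 Bond=134.1093
V0=37.3198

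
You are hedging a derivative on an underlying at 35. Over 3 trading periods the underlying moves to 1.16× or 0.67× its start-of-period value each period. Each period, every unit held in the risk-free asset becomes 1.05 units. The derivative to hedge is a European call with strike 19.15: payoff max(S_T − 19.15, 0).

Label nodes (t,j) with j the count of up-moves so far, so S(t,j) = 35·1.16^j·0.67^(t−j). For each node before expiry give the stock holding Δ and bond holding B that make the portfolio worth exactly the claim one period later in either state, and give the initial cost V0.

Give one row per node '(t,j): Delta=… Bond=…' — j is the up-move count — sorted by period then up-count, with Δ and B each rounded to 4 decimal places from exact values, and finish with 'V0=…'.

(0,0): Delta=0.9625 Bond=-15.0504
(1,0): Delta=0.7973 Bond=-11.9306
(1,1): Delta=0.9901 Bond=-16.9239
(2,0): Delta=0.0000 Bond=0.0000
(2,1): Delta=0.9306 Bond=-16.1533
(2,2): Delta=1.0000 Bond=-18.2381
V0=18.6354

No-arbitrage ⇒ martingale measure with p* = (R−d)/(u−d) = 0.7755.
Terminal values V(3,·): V(3,0)=0.0000, V(3,1)=0.0000, V(3,2)=12.4043, V(3,3)=35.4814
  t=2,j=0: stock 15.7115 → up 18.2253 (V=0.0000), down 10.5267 (V=0.0000). Price 0.0000; hedge Δ=0.0000, bond B=0.0000.
  t=2,j=1: stock 27.2020 → up 31.5543 (V=12.4043), down 18.2253 (V=0.0000). Price 9.1616; hedge Δ=0.9306, bond B=-16.1533.
  t=2,j=2: stock 47.0960 → up 54.6314 (V=35.4814), down 31.5543 (V=12.4043). Price 28.8579; hedge Δ=1.0000, bond B=-18.2381.
  t=1,j=0: stock 23.4500 → up 27.2020 (V=9.1616), down 15.7115 (V=0.0000). Price 6.7666; hedge Δ=0.7973, bond B=-11.9306.
  t=1,j=1: stock 40.6000 → up 47.0960 (V=28.8579), down 27.2020 (V=9.1616). Price 23.2727; hedge Δ=0.9901, bond B=-16.9239.
  t=0,j=0: stock 35.0000 → up 40.6000 (V=23.2727), down 23.4500 (V=6.7666). Price 18.6354; hedge Δ=0.9625, bond B=-15.0504.
Root portfolio cost Δ·35+B reproduces V0=18.6354.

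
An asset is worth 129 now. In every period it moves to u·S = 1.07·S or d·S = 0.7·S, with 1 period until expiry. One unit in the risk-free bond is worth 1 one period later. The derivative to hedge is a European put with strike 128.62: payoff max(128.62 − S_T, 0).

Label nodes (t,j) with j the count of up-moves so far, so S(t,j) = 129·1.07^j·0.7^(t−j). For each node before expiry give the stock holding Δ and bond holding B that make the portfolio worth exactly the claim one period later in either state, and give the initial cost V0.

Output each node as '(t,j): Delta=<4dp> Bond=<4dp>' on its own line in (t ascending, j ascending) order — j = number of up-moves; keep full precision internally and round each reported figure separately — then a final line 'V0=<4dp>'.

No-arbitrage ⇒ martingale measure with p* = (R−d)/(u−d) = 0.8108.
Terminal payoffs: V(1,0)=38.3200, V(1,1)=0.0000
(0,0): S=129.0000. Δ = (V_up−V_dn)/(S_up−S_dn) = (0.0000−38.3200)/(138.0300−90.3000) = -0.8028. V = [p*·0.0000 + (1−p*)·38.3200]/1 = 7.2497. B = V − Δ·S = 110.8173.
The time-0 hedge costs 7.2497, which is the no-arbitrage price.

(0,0): Delta=-0.8028 Bond=110.8173
V0=7.2497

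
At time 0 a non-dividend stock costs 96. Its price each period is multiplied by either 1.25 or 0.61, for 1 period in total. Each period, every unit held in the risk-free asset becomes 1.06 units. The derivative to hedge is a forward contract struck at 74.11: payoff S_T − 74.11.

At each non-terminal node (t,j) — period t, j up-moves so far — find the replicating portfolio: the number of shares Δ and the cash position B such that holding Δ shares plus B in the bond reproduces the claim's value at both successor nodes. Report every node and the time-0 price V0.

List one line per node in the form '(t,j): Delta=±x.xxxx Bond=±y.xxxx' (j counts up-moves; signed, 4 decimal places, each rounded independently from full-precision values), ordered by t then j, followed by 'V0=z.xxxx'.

(0,0): Delta=1.0000 Bond=-69.9151
V0=26.0849

The replicating-portfolio and risk-neutral prices coincide; use p* = (1.06−0.61)/(1.25−0.61) = 0.7031 for the latter.
Payoff layer (t=1): V(1,0)=-15.5500, V(1,1)=45.8900
(0,0): S=96.0000. Δ = (V_up−V_dn)/(S_up−S_dn) = (45.8900−-15.5500)/(120.0000−58.5600) = 1.0000. V = [p*·45.8900 + (1−p*)·-15.5500]/1.06 = 26.0849. B = V − Δ·S = -69.9151.
Check: Δ(0,0)·S0 + B(0,0) = 26.0849 = V0.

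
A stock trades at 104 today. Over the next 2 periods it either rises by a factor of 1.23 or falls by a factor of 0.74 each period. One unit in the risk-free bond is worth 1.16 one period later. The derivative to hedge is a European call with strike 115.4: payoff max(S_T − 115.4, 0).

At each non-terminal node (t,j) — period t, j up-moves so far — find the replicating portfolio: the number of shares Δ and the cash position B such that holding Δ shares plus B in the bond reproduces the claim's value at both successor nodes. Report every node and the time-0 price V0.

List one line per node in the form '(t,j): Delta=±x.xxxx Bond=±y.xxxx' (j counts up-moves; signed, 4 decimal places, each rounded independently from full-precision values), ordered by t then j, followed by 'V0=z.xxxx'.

(0,0): Delta=0.6082 Bond=-40.3476
(1,0): Delta=0.0000 Bond=0.0000
(1,1): Delta=0.6691 Bond=-54.6038
V0=22.9000

Under the risk-neutral measure, an up-move has probability p* = (R−d)/(u−d) = 0.8571 and values discount at R = 1.16.
Terminal values V(2,·): V(2,0)=0.0000, V(2,1)=0.0000, V(2,2)=41.9416
Node (1,0) S=76.9600: V=(p*·0.0000+(1−p*)·0.0000)/1.16=0.0000; Δ=(0.0000−0.0000)/(94.6608−56.9504)=0.0000; B=V−Δ·S=0.0000
Node (1,1) S=127.9200: V=(p*·41.9416+(1−p*)·0.0000)/1.16=30.9913; Δ=(41.9416−0.0000)/(157.3416−94.6608)=0.6691; B=V−Δ·S=-54.6038
Node (0,0) S=104.0000: V=(p*·30.9913+(1−p*)·0.0000)/1.16=22.9000; Δ=(30.9913−0.0000)/(127.9200−76.9600)=0.6082; B=V−Δ·S=-40.3476
Check: Δ(0,0)·S0 + B(0,0) = 22.9000 = V0.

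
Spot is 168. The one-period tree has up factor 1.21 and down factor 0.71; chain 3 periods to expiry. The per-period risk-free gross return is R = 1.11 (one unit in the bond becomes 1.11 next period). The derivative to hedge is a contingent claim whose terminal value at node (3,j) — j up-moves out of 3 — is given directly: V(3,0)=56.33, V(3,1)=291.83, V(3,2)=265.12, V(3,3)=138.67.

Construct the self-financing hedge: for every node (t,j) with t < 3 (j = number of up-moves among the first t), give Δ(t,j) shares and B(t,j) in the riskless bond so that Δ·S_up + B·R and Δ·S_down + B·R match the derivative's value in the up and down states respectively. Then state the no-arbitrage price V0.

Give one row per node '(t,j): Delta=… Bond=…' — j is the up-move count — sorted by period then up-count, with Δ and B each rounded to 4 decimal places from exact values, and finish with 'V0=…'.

Since d<R<u, set p* = (R−d)/(u−d) = 0.8000; price each node as the discounted p*-expectation of its children.
Payoff layer (t=3): V(3,0)=56.3300, V(3,1)=291.8300, V(3,2)=265.1200, V(3,3)=138.6700
(2,0): S=84.6888. Δ = (V_up−V_dn)/(S_up−S_dn) = (291.8300−56.3300)/(102.4734−60.1290) = 5.5615. V = [p*·291.8300 + (1−p*)·56.3300]/1.11 = 220.4775. B = V − Δ·S = -250.5225.
(2,1): S=144.3288. Δ = (V_up−V_dn)/(S_up−S_dn) = (265.1200−291.8300)/(174.6378−102.4734) = -0.3701. V = [p*·265.1200 + (1−p*)·291.8300]/1.11 = 243.6595. B = V − Δ·S = 297.0795.
(2,2): S=245.9688. Δ = (V_up−V_dn)/(S_up−S_dn) = (138.6700−265.1200)/(297.6222−174.6378) = -1.0282. V = [p*·138.6700 + (1−p*)·265.1200]/1.11 = 147.7117. B = V − Δ·S = 400.6117.
(1,0): S=119.2800. Δ = (V_up−V_dn)/(S_up−S_dn) = (243.6595−220.4775)/(144.3288−84.6888) = 0.3887. V = [p*·243.6595 + (1−p*)·220.4775]/1.11 = 215.3361. B = V − Δ·S = 168.9721.
(1,1): S=203.2800. Δ = (V_up−V_dn)/(S_up−S_dn) = (147.7117−243.6595)/(245.9688−144.3288) = -0.9440. V = [p*·147.7117 + (1−p*)·243.6595]/1.11 = 150.3615. B = V − Δ·S = 342.2570.
(0,0): S=168.0000. Δ = (V_up−V_dn)/(S_up−S_dn) = (150.3615−215.3361)/(203.2800−119.2800) = -0.7735. V = [p*·150.3615 + (1−p*)·215.3361]/1.11 = 147.1679. B = V − Δ·S = 277.1171.
The time-0 hedge costs 147.1679, which is the no-arbitrage price.

(0,0): Delta=-0.7735 Bond=277.1171
(1,0): Delta=0.3887 Bond=168.9721
(1,1): Delta=-0.9440 Bond=342.2570
(2,0): Delta=5.5615 Bond=-250.5225
(2,1): Delta=-0.3701 Bond=297.0795
(2,2): Delta=-1.0282 Bond=400.6117
V0=147.1679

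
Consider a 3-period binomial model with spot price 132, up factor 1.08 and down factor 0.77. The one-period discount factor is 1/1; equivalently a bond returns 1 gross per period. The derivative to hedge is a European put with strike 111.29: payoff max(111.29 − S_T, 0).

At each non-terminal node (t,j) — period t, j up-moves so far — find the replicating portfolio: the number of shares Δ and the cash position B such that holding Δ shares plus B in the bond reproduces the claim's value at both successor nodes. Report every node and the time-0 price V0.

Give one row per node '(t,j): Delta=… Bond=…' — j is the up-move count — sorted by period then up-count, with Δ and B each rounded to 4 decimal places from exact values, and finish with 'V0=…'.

Since d<R<u, set p* = (R−d)/(u−d) = 0.7419; price each node as the discounted p*-expectation of its children.
Payoff layer (t=3): V(3,0)=51.0276, V(3,1)=26.7662, V(3,2)=0.0000, V(3,3)=0.0000
(2,0): S=78.2628. Δ = (V_up−V_dn)/(S_up−S_dn) = (26.7662−51.0276)/(84.5238−60.2624) = -1.0000. V = [p*·26.7662 + (1−p*)·51.0276]/1 = 33.0272. B = V − Δ·S = 111.2900.
(2,1): S=109.7712. Δ = (V_up−V_dn)/(S_up−S_dn) = (0.0000−26.7662)/(118.5529−84.5238) = -0.7866. V = [p*·0.0000 + (1−p*)·26.7662]/1 = 6.9074. B = V − Δ·S = 93.2499.
(2,2): S=153.9648. Δ = (V_up−V_dn)/(S_up−S_dn) = (0.0000−0.0000)/(166.2820−118.5529) = 0.0000. V = [p*·0.0000 + (1−p*)·0.0000]/1 = 0.0000. B = V − Δ·S = 0.0000.
(1,0): S=101.6400. Δ = (V_up−V_dn)/(S_up−S_dn) = (6.9074−33.0272)/(109.7712−78.2628) = -0.8290. V = [p*·6.9074 + (1−p*)·33.0272]/1 = 13.6480. B = V − Δ·S = 97.9054.
(1,1): S=142.5600. Δ = (V_up−V_dn)/(S_up−S_dn) = (0.0000−6.9074)/(153.9648−109.7712) = -0.1563. V = [p*·0.0000 + (1−p*)·6.9074]/1 = 1.7826. B = V − Δ·S = 24.0645.
(0,0): S=132.0000. Δ = (V_up−V_dn)/(S_up−S_dn) = (1.7826−13.6480)/(142.5600−101.6400) = -0.2900. V = [p*·1.7826 + (1−p*)·13.6480]/1 = 4.8446. B = V − Δ·S = 43.1202.
Root portfolio cost Δ·132+B reproduces V0=4.8446.

(0,0): Delta=-0.2900 Bond=43.1202
(1,0): Delta=-0.8290 Bond=97.9054
(1,1): Delta=-0.1563 Bond=24.0645
(2,0): Delta=-1.0000 Bond=111.2900
(2,1): Delta=-0.7866 Bond=93.2499
(2,2): Delta=0.0000 Bond=0.0000
V0=4.8446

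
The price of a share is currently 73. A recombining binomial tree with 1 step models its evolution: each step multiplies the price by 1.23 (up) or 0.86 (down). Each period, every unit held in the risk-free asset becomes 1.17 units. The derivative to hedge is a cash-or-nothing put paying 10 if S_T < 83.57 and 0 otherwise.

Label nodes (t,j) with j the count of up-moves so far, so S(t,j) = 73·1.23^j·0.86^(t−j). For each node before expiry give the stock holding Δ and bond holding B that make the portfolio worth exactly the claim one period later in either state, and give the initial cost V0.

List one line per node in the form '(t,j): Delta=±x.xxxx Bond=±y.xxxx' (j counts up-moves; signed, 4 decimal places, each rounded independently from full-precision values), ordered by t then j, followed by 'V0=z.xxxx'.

(0,0): Delta=-0.3702 Bond=28.4130
V0=1.3860

Under the risk-neutral measure, an up-move has probability p* = (R−d)/(u−d) = 0.8378 and values discount at R = 1.17.
At expiry t=1: V(1,0)=10.0000, V(1,1)=0.0000
Node (0,0) S=73.0000: V=(p*·0.0000+(1−p*)·10.0000)/1.17=1.3860; Δ=(0.0000−10.0000)/(89.7900−62.7800)=-0.3702; B=V−Δ·S=28.4130
Self-financing check: at every node Δ·S+B equals the discounted successor values.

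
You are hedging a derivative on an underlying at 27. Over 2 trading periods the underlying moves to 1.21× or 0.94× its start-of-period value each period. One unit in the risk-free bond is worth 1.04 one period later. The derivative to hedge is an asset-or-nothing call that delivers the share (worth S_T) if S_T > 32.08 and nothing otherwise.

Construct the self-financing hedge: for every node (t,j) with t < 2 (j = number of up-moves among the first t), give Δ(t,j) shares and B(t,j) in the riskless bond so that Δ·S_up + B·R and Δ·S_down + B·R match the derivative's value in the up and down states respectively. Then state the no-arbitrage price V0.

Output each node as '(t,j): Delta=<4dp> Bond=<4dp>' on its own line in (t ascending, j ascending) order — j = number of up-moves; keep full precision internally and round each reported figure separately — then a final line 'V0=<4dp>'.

Risk-neutral probability p* = (R−d)/(u−d) = (1.04−0.94)/(1.21−0.94) = 0.3704.
At expiry t=2: V(2,0)=0.0000, V(2,1)=0.0000, V(2,2)=39.5307
(1,0): S=25.3800. Δ = (V_up−V_dn)/(S_up−S_dn) = (0.0000−0.0000)/(30.7098−23.8572) = 0.0000. V = [p*·0.0000 + (1−p*)·0.0000]/1.04 = 0.0000. B = V − Δ·S = 0.0000.
(1,1): S=32.6700. Δ = (V_up−V_dn)/(S_up−S_dn) = (39.5307−0.0000)/(39.5307−30.7098) = 4.4815. V = [p*·39.5307 + (1−p*)·0.0000]/1.04 = 14.0779. B = V − Δ·S = -132.3321.
(0,0): S=27.0000. Δ = (V_up−V_dn)/(S_up−S_dn) = (14.0779−0.0000)/(32.6700−25.3800) = 1.9311. V = [p*·14.0779 + (1−p*)·0.0000]/1.04 = 5.0135. B = V − Δ·S = -47.1268.
The time-0 hedge costs 5.0135, which is the no-arbitrage price.

(0,0): Delta=1.9311 Bond=-47.1268
(1,0): Delta=0.0000 Bond=0.0000
(1,1): Delta=4.4815 Bond=-132.3321
V0=5.0135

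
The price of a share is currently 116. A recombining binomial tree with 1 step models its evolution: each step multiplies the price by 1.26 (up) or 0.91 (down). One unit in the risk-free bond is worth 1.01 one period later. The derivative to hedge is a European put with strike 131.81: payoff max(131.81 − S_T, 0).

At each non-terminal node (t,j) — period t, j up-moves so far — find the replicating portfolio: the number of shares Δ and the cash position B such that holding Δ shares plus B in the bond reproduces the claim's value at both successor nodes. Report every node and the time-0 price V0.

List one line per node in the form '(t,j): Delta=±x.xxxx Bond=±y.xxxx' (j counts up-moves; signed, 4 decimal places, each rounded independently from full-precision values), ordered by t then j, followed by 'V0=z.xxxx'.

(0,0): Delta=-0.6466 Bond=93.5644
V0=18.5644

Under the risk-neutral measure, an up-move has probability p* = (R−d)/(u−d) = 0.2857 and values discount at R = 1.01.
Terminal values V(1,·): V(1,0)=26.2500, V(1,1)=0.0000
  t=0,j=0: stock 116.0000 → up 146.1600 (V=0.0000), down 105.5600 (V=26.2500). Price 18.5644; hedge Δ=-0.6466, bond B=93.5644.
Root portfolio cost Δ·116+B reproduces V0=18.5644.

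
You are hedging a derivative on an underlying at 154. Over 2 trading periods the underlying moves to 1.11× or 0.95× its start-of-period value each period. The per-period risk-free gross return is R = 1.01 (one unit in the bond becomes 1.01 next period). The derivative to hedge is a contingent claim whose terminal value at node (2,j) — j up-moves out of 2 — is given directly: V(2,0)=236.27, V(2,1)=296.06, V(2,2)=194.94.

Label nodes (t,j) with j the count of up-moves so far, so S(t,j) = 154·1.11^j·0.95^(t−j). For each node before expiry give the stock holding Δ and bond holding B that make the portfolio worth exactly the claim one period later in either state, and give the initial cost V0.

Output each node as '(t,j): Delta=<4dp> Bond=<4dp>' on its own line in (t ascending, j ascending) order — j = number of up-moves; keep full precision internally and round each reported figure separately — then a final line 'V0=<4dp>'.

(0,0): Delta=-0.0222 Bond=256.8026
(1,0): Delta=2.5543 Bond=-117.5575
(1,1): Delta=-3.6972 Bond=887.5842
V0=253.3914

Risk-neutral probability p* = (R−d)/(u−d) = (1.01−0.95)/(1.11−0.95) = 0.3750.
At expiry t=2: V(2,0)=236.2700, V(2,1)=296.0600, V(2,2)=194.9400
  t=1,j=0: stock 146.3000 → up 162.3930 (V=296.0600), down 138.9850 (V=236.2700). Price 256.1300; hedge Δ=2.5543, bond B=-117.5575.
  t=1,j=1: stock 170.9400 → up 189.7434 (V=194.9400), down 162.3930 (V=296.0600). Price 255.5842; hedge Δ=-3.6972, bond B=887.5842.
  t=0,j=0: stock 154.0000 → up 170.9400 (V=255.5842), down 146.3000 (V=256.1300). Price 253.3914; hedge Δ=-0.0222, bond B=256.8026.
Check: Δ(0,0)·S0 + B(0,0) = 253.3914 = V0.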